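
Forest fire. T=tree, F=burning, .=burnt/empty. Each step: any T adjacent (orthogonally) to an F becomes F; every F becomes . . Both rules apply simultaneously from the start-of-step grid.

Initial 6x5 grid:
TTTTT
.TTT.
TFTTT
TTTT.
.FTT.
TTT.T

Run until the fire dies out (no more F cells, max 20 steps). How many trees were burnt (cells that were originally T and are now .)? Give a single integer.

Step 1: +6 fires, +2 burnt (F count now 6)
Step 2: +8 fires, +6 burnt (F count now 8)
Step 3: +5 fires, +8 burnt (F count now 5)
Step 4: +1 fires, +5 burnt (F count now 1)
Step 5: +1 fires, +1 burnt (F count now 1)
Step 6: +0 fires, +1 burnt (F count now 0)
Fire out after step 6
Initially T: 22, now '.': 29
Total burnt (originally-T cells now '.'): 21

Answer: 21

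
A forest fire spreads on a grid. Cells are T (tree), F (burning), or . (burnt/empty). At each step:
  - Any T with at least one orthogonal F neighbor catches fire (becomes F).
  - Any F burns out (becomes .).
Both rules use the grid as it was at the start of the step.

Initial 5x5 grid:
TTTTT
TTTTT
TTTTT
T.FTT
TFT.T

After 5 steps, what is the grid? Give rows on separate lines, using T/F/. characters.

Step 1: 4 trees catch fire, 2 burn out
  TTTTT
  TTTTT
  TTFTT
  T..FT
  F.F.T
Step 2: 5 trees catch fire, 4 burn out
  TTTTT
  TTFTT
  TF.FT
  F...F
  ....T
Step 3: 6 trees catch fire, 5 burn out
  TTFTT
  TF.FT
  F...F
  .....
  ....F
Step 4: 4 trees catch fire, 6 burn out
  TF.FT
  F...F
  .....
  .....
  .....
Step 5: 2 trees catch fire, 4 burn out
  F...F
  .....
  .....
  .....
  .....

F...F
.....
.....
.....
.....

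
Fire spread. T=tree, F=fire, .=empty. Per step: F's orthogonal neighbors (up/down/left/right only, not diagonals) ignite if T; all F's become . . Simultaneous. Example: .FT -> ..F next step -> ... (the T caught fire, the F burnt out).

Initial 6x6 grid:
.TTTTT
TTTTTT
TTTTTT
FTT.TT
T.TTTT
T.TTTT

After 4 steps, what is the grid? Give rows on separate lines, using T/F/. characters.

Step 1: 3 trees catch fire, 1 burn out
  .TTTTT
  TTTTTT
  FTTTTT
  .FT.TT
  F.TTTT
  T.TTTT
Step 2: 4 trees catch fire, 3 burn out
  .TTTTT
  FTTTTT
  .FTTTT
  ..F.TT
  ..TTTT
  F.TTTT
Step 3: 3 trees catch fire, 4 burn out
  .TTTTT
  .FTTTT
  ..FTTT
  ....TT
  ..FTTT
  ..TTTT
Step 4: 5 trees catch fire, 3 burn out
  .FTTTT
  ..FTTT
  ...FTT
  ....TT
  ...FTT
  ..FTTT

.FTTTT
..FTTT
...FTT
....TT
...FTT
..FTTT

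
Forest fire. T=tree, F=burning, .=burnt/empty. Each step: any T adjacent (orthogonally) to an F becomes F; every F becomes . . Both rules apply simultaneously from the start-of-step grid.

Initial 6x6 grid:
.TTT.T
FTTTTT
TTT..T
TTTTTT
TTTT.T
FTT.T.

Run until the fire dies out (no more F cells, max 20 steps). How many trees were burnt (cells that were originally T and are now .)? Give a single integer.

Answer: 26

Derivation:
Step 1: +4 fires, +2 burnt (F count now 4)
Step 2: +6 fires, +4 burnt (F count now 6)
Step 3: +5 fires, +6 burnt (F count now 5)
Step 4: +4 fires, +5 burnt (F count now 4)
Step 5: +2 fires, +4 burnt (F count now 2)
Step 6: +3 fires, +2 burnt (F count now 3)
Step 7: +1 fires, +3 burnt (F count now 1)
Step 8: +1 fires, +1 burnt (F count now 1)
Step 9: +0 fires, +1 burnt (F count now 0)
Fire out after step 9
Initially T: 27, now '.': 35
Total burnt (originally-T cells now '.'): 26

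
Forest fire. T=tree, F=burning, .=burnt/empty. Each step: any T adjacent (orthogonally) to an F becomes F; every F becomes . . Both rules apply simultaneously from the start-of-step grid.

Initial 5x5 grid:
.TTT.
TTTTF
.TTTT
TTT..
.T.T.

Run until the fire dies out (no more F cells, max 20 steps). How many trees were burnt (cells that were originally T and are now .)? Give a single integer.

Step 1: +2 fires, +1 burnt (F count now 2)
Step 2: +3 fires, +2 burnt (F count now 3)
Step 3: +3 fires, +3 burnt (F count now 3)
Step 4: +4 fires, +3 burnt (F count now 4)
Step 5: +1 fires, +4 burnt (F count now 1)
Step 6: +2 fires, +1 burnt (F count now 2)
Step 7: +0 fires, +2 burnt (F count now 0)
Fire out after step 7
Initially T: 16, now '.': 24
Total burnt (originally-T cells now '.'): 15

Answer: 15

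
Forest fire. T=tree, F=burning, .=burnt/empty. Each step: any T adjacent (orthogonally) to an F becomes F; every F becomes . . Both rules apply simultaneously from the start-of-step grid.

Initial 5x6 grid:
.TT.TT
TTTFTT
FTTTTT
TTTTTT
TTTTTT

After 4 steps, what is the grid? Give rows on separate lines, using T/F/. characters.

Step 1: 6 trees catch fire, 2 burn out
  .TT.TT
  FTF.FT
  .FTFTT
  FTTTTT
  TTTTTT
Step 2: 9 trees catch fire, 6 burn out
  .TF.FT
  .F...F
  ..F.FT
  .FTFTT
  FTTTTT
Step 3: 7 trees catch fire, 9 burn out
  .F...F
  ......
  .....F
  ..F.FT
  .FTFTT
Step 4: 3 trees catch fire, 7 burn out
  ......
  ......
  ......
  .....F
  ..F.FT

......
......
......
.....F
..F.FT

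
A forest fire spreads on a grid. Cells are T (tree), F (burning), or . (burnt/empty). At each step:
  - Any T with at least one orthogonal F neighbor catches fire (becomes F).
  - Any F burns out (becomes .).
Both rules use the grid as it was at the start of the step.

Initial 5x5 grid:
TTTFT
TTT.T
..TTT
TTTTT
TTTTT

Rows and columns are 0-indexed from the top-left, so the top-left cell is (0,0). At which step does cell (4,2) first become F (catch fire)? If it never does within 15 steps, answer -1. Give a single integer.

Step 1: cell (4,2)='T' (+2 fires, +1 burnt)
Step 2: cell (4,2)='T' (+3 fires, +2 burnt)
Step 3: cell (4,2)='T' (+4 fires, +3 burnt)
Step 4: cell (4,2)='T' (+4 fires, +4 burnt)
Step 5: cell (4,2)='F' (+4 fires, +4 burnt)
  -> target ignites at step 5
Step 6: cell (4,2)='.' (+3 fires, +4 burnt)
Step 7: cell (4,2)='.' (+1 fires, +3 burnt)
Step 8: cell (4,2)='.' (+0 fires, +1 burnt)
  fire out at step 8

5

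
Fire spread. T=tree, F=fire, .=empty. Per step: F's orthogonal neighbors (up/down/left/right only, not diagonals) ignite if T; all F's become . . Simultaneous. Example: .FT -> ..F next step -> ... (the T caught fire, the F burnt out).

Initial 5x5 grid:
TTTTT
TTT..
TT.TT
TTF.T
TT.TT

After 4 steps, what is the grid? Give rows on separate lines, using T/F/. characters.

Step 1: 1 trees catch fire, 1 burn out
  TTTTT
  TTT..
  TT.TT
  TF..T
  TT.TT
Step 2: 3 trees catch fire, 1 burn out
  TTTTT
  TTT..
  TF.TT
  F...T
  TF.TT
Step 3: 3 trees catch fire, 3 burn out
  TTTTT
  TFT..
  F..TT
  ....T
  F..TT
Step 4: 3 trees catch fire, 3 burn out
  TFTTT
  F.F..
  ...TT
  ....T
  ...TT

TFTTT
F.F..
...TT
....T
...TT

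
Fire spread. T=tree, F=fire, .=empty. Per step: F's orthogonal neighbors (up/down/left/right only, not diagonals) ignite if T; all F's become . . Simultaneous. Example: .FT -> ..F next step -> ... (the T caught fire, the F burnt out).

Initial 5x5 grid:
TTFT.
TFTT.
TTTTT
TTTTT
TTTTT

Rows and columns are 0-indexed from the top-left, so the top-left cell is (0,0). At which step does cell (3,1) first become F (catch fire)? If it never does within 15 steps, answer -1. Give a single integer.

Step 1: cell (3,1)='T' (+5 fires, +2 burnt)
Step 2: cell (3,1)='F' (+5 fires, +5 burnt)
  -> target ignites at step 2
Step 3: cell (3,1)='.' (+4 fires, +5 burnt)
Step 4: cell (3,1)='.' (+4 fires, +4 burnt)
Step 5: cell (3,1)='.' (+2 fires, +4 burnt)
Step 6: cell (3,1)='.' (+1 fires, +2 burnt)
Step 7: cell (3,1)='.' (+0 fires, +1 burnt)
  fire out at step 7

2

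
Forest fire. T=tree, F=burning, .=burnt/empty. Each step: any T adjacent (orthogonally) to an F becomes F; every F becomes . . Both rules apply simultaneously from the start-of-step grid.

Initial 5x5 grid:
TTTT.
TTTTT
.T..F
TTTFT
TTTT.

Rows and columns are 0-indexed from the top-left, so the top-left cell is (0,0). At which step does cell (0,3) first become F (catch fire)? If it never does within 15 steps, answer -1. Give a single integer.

Step 1: cell (0,3)='T' (+4 fires, +2 burnt)
Step 2: cell (0,3)='T' (+3 fires, +4 burnt)
Step 3: cell (0,3)='F' (+5 fires, +3 burnt)
  -> target ignites at step 3
Step 4: cell (0,3)='.' (+3 fires, +5 burnt)
Step 5: cell (0,3)='.' (+2 fires, +3 burnt)
Step 6: cell (0,3)='.' (+1 fires, +2 burnt)
Step 7: cell (0,3)='.' (+0 fires, +1 burnt)
  fire out at step 7

3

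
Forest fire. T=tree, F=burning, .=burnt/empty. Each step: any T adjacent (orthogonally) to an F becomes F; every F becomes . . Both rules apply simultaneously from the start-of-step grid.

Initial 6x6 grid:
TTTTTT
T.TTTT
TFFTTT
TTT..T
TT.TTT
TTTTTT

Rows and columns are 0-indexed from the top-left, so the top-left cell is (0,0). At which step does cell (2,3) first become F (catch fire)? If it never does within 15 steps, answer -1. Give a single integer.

Step 1: cell (2,3)='F' (+5 fires, +2 burnt)
  -> target ignites at step 1
Step 2: cell (2,3)='.' (+6 fires, +5 burnt)
Step 3: cell (2,3)='.' (+7 fires, +6 burnt)
Step 4: cell (2,3)='.' (+5 fires, +7 burnt)
Step 5: cell (2,3)='.' (+3 fires, +5 burnt)
Step 6: cell (2,3)='.' (+4 fires, +3 burnt)
Step 7: cell (2,3)='.' (+0 fires, +4 burnt)
  fire out at step 7

1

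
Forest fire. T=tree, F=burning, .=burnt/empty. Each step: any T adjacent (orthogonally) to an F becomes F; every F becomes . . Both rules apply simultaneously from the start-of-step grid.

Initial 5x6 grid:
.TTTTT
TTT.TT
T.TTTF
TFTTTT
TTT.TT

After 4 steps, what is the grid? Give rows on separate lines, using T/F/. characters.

Step 1: 6 trees catch fire, 2 burn out
  .TTTTT
  TTT.TF
  T.TTF.
  F.FTTF
  TFT.TT
Step 2: 10 trees catch fire, 6 burn out
  .TTTTF
  TTT.F.
  F.FF..
  ...FF.
  F.F.TF
Step 3: 4 trees catch fire, 10 burn out
  .TTTF.
  FTF...
  ......
  ......
  ....F.
Step 4: 3 trees catch fire, 4 burn out
  .TFF..
  .F....
  ......
  ......
  ......

.TFF..
.F....
......
......
......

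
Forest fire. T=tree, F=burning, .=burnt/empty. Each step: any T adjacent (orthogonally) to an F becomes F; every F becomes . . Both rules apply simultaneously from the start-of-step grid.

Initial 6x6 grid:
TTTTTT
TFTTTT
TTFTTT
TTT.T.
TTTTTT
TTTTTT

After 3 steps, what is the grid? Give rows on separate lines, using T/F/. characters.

Step 1: 6 trees catch fire, 2 burn out
  TFTTTT
  F.FTTT
  TF.FTT
  TTF.T.
  TTTTTT
  TTTTTT
Step 2: 7 trees catch fire, 6 burn out
  F.FTTT
  ...FTT
  F...FT
  TF..T.
  TTFTTT
  TTTTTT
Step 3: 8 trees catch fire, 7 burn out
  ...FTT
  ....FT
  .....F
  F...F.
  TF.FTT
  TTFTTT

...FTT
....FT
.....F
F...F.
TF.FTT
TTFTTT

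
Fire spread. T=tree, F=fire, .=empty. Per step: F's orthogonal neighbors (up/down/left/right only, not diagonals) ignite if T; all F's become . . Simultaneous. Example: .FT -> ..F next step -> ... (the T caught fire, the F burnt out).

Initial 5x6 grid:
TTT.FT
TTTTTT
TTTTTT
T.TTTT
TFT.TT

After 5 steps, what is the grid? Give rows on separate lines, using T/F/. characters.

Step 1: 4 trees catch fire, 2 burn out
  TTT..F
  TTTTFT
  TTTTTT
  T.TTTT
  F.F.TT
Step 2: 5 trees catch fire, 4 burn out
  TTT...
  TTTF.F
  TTTTFT
  F.FTTT
  ....TT
Step 3: 7 trees catch fire, 5 burn out
  TTT...
  TTF...
  FTFF.F
  ...FFT
  ....TT
Step 4: 6 trees catch fire, 7 burn out
  TTF...
  FF....
  .F....
  .....F
  ....FT
Step 5: 3 trees catch fire, 6 burn out
  FF....
  ......
  ......
  ......
  .....F

FF....
......
......
......
.....F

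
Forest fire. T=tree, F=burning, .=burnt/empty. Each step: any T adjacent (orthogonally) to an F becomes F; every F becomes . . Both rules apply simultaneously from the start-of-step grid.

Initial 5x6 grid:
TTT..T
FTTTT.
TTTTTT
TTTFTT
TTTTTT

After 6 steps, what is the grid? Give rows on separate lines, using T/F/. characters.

Step 1: 7 trees catch fire, 2 burn out
  FTT..T
  .FTTT.
  FTTFTT
  TTF.FT
  TTTFTT
Step 2: 11 trees catch fire, 7 burn out
  .FT..T
  ..FFT.
  .FF.FT
  FF...F
  TTF.FT
Step 3: 6 trees catch fire, 11 burn out
  ..F..T
  ....F.
  .....F
  ......
  FF...F
Step 4: 0 trees catch fire, 6 burn out
  .....T
  ......
  ......
  ......
  ......
Step 5: 0 trees catch fire, 0 burn out
  .....T
  ......
  ......
  ......
  ......
Step 6: 0 trees catch fire, 0 burn out
  .....T
  ......
  ......
  ......
  ......

.....T
......
......
......
......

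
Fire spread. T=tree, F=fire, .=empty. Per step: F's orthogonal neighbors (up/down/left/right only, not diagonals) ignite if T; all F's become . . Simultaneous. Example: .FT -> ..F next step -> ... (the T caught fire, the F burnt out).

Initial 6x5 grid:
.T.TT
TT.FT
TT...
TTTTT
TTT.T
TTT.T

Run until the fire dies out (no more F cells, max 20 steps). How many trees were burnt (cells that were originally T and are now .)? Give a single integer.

Step 1: +2 fires, +1 burnt (F count now 2)
Step 2: +1 fires, +2 burnt (F count now 1)
Step 3: +0 fires, +1 burnt (F count now 0)
Fire out after step 3
Initially T: 21, now '.': 12
Total burnt (originally-T cells now '.'): 3

Answer: 3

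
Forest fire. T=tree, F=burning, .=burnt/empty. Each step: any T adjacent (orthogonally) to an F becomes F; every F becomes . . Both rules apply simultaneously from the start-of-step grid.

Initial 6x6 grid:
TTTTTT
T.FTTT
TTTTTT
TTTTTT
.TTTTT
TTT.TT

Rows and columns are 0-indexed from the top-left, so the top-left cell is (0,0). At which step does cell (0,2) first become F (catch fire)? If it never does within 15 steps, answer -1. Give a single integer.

Step 1: cell (0,2)='F' (+3 fires, +1 burnt)
  -> target ignites at step 1
Step 2: cell (0,2)='.' (+6 fires, +3 burnt)
Step 3: cell (0,2)='.' (+8 fires, +6 burnt)
Step 4: cell (0,2)='.' (+8 fires, +8 burnt)
Step 5: cell (0,2)='.' (+3 fires, +8 burnt)
Step 6: cell (0,2)='.' (+3 fires, +3 burnt)
Step 7: cell (0,2)='.' (+1 fires, +3 burnt)
Step 8: cell (0,2)='.' (+0 fires, +1 burnt)
  fire out at step 8

1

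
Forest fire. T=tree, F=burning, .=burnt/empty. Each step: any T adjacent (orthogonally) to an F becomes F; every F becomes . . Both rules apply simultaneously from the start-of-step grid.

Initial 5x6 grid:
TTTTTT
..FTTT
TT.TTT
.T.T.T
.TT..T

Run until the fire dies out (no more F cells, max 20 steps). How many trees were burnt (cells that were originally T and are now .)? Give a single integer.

Step 1: +2 fires, +1 burnt (F count now 2)
Step 2: +4 fires, +2 burnt (F count now 4)
Step 3: +5 fires, +4 burnt (F count now 5)
Step 4: +2 fires, +5 burnt (F count now 2)
Step 5: +1 fires, +2 burnt (F count now 1)
Step 6: +1 fires, +1 burnt (F count now 1)
Step 7: +0 fires, +1 burnt (F count now 0)
Fire out after step 7
Initially T: 20, now '.': 25
Total burnt (originally-T cells now '.'): 15

Answer: 15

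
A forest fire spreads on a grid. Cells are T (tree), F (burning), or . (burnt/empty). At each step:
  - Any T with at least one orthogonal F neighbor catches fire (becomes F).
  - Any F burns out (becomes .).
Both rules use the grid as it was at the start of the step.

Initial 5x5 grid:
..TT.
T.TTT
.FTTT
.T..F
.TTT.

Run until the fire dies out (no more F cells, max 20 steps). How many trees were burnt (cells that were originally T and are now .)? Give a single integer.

Answer: 12

Derivation:
Step 1: +3 fires, +2 burnt (F count now 3)
Step 2: +4 fires, +3 burnt (F count now 4)
Step 3: +3 fires, +4 burnt (F count now 3)
Step 4: +2 fires, +3 burnt (F count now 2)
Step 5: +0 fires, +2 burnt (F count now 0)
Fire out after step 5
Initially T: 13, now '.': 24
Total burnt (originally-T cells now '.'): 12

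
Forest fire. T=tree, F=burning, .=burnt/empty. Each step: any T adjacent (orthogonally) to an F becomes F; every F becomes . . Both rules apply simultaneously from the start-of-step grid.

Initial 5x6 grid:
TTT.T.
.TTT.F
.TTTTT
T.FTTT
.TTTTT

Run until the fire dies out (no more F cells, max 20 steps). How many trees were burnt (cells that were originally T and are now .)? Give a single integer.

Step 1: +4 fires, +2 burnt (F count now 4)
Step 2: +8 fires, +4 burnt (F count now 8)
Step 3: +5 fires, +8 burnt (F count now 5)
Step 4: +1 fires, +5 burnt (F count now 1)
Step 5: +1 fires, +1 burnt (F count now 1)
Step 6: +0 fires, +1 burnt (F count now 0)
Fire out after step 6
Initially T: 21, now '.': 28
Total burnt (originally-T cells now '.'): 19

Answer: 19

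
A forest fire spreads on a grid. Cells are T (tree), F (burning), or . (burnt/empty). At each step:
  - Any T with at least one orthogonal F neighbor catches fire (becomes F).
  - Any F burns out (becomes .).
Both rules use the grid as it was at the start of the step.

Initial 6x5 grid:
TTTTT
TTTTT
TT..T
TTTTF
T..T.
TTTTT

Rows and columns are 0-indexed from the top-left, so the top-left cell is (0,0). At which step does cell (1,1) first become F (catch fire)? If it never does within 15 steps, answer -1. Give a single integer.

Step 1: cell (1,1)='T' (+2 fires, +1 burnt)
Step 2: cell (1,1)='T' (+3 fires, +2 burnt)
Step 3: cell (1,1)='T' (+4 fires, +3 burnt)
Step 4: cell (1,1)='T' (+6 fires, +4 burnt)
Step 5: cell (1,1)='F' (+5 fires, +6 burnt)
  -> target ignites at step 5
Step 6: cell (1,1)='.' (+3 fires, +5 burnt)
Step 7: cell (1,1)='.' (+1 fires, +3 burnt)
Step 8: cell (1,1)='.' (+0 fires, +1 burnt)
  fire out at step 8

5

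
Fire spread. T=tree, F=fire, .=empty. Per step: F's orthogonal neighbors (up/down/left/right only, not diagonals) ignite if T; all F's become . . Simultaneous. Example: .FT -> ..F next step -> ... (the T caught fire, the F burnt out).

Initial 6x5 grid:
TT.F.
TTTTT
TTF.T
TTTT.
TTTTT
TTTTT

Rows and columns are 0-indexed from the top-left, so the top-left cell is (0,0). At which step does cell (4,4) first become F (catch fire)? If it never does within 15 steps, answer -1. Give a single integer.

Step 1: cell (4,4)='T' (+4 fires, +2 burnt)
Step 2: cell (4,4)='T' (+6 fires, +4 burnt)
Step 3: cell (4,4)='T' (+7 fires, +6 burnt)
Step 4: cell (4,4)='F' (+5 fires, +7 burnt)
  -> target ignites at step 4
Step 5: cell (4,4)='.' (+2 fires, +5 burnt)
Step 6: cell (4,4)='.' (+0 fires, +2 burnt)
  fire out at step 6

4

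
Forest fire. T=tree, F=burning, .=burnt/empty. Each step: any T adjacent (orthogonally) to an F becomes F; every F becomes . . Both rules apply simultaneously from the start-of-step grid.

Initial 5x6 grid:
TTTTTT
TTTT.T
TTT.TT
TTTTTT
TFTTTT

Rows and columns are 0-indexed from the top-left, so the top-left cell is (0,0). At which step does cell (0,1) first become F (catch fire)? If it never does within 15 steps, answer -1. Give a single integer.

Step 1: cell (0,1)='T' (+3 fires, +1 burnt)
Step 2: cell (0,1)='T' (+4 fires, +3 burnt)
Step 3: cell (0,1)='T' (+5 fires, +4 burnt)
Step 4: cell (0,1)='F' (+5 fires, +5 burnt)
  -> target ignites at step 4
Step 5: cell (0,1)='.' (+5 fires, +5 burnt)
Step 6: cell (0,1)='.' (+2 fires, +5 burnt)
Step 7: cell (0,1)='.' (+2 fires, +2 burnt)
Step 8: cell (0,1)='.' (+1 fires, +2 burnt)
Step 9: cell (0,1)='.' (+0 fires, +1 burnt)
  fire out at step 9

4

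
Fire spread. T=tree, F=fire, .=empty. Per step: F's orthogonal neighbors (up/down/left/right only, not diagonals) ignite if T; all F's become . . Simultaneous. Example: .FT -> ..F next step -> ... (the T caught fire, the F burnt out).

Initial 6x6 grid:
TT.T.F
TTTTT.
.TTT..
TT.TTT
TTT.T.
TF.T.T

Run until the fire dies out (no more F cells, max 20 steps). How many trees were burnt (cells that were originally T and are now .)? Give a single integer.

Step 1: +2 fires, +2 burnt (F count now 2)
Step 2: +3 fires, +2 burnt (F count now 3)
Step 3: +2 fires, +3 burnt (F count now 2)
Step 4: +2 fires, +2 burnt (F count now 2)
Step 5: +4 fires, +2 burnt (F count now 4)
Step 6: +3 fires, +4 burnt (F count now 3)
Step 7: +3 fires, +3 burnt (F count now 3)
Step 8: +2 fires, +3 burnt (F count now 2)
Step 9: +0 fires, +2 burnt (F count now 0)
Fire out after step 9
Initially T: 23, now '.': 34
Total burnt (originally-T cells now '.'): 21

Answer: 21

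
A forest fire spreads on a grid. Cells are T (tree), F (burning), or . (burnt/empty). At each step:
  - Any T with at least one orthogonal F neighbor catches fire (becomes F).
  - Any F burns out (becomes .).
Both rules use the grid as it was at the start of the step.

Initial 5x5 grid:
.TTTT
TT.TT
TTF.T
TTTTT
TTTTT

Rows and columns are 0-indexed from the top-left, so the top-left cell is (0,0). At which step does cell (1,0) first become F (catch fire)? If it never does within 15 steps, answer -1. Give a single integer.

Step 1: cell (1,0)='T' (+2 fires, +1 burnt)
Step 2: cell (1,0)='T' (+5 fires, +2 burnt)
Step 3: cell (1,0)='F' (+6 fires, +5 burnt)
  -> target ignites at step 3
Step 4: cell (1,0)='.' (+4 fires, +6 burnt)
Step 5: cell (1,0)='.' (+2 fires, +4 burnt)
Step 6: cell (1,0)='.' (+2 fires, +2 burnt)
Step 7: cell (1,0)='.' (+0 fires, +2 burnt)
  fire out at step 7

3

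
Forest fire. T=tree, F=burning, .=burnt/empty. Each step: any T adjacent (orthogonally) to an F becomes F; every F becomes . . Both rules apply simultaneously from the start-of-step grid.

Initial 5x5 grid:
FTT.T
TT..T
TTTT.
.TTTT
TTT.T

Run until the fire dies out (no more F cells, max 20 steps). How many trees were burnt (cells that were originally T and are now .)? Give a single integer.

Answer: 16

Derivation:
Step 1: +2 fires, +1 burnt (F count now 2)
Step 2: +3 fires, +2 burnt (F count now 3)
Step 3: +1 fires, +3 burnt (F count now 1)
Step 4: +2 fires, +1 burnt (F count now 2)
Step 5: +3 fires, +2 burnt (F count now 3)
Step 6: +3 fires, +3 burnt (F count now 3)
Step 7: +1 fires, +3 burnt (F count now 1)
Step 8: +1 fires, +1 burnt (F count now 1)
Step 9: +0 fires, +1 burnt (F count now 0)
Fire out after step 9
Initially T: 18, now '.': 23
Total burnt (originally-T cells now '.'): 16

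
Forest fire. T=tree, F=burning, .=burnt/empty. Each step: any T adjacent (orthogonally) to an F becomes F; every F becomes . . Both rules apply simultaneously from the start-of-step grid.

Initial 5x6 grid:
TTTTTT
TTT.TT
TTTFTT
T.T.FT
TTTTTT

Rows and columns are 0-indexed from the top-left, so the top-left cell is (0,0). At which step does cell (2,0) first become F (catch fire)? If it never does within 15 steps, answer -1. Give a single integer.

Step 1: cell (2,0)='T' (+4 fires, +2 burnt)
Step 2: cell (2,0)='T' (+7 fires, +4 burnt)
Step 3: cell (2,0)='F' (+6 fires, +7 burnt)
  -> target ignites at step 3
Step 4: cell (2,0)='.' (+6 fires, +6 burnt)
Step 5: cell (2,0)='.' (+2 fires, +6 burnt)
Step 6: cell (2,0)='.' (+0 fires, +2 burnt)
  fire out at step 6

3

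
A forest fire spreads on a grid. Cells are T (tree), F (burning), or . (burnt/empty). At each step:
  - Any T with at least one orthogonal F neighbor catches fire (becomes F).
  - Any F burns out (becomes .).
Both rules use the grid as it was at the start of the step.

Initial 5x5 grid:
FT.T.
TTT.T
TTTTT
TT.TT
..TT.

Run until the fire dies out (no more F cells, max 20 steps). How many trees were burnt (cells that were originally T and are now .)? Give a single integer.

Answer: 16

Derivation:
Step 1: +2 fires, +1 burnt (F count now 2)
Step 2: +2 fires, +2 burnt (F count now 2)
Step 3: +3 fires, +2 burnt (F count now 3)
Step 4: +2 fires, +3 burnt (F count now 2)
Step 5: +1 fires, +2 burnt (F count now 1)
Step 6: +2 fires, +1 burnt (F count now 2)
Step 7: +3 fires, +2 burnt (F count now 3)
Step 8: +1 fires, +3 burnt (F count now 1)
Step 9: +0 fires, +1 burnt (F count now 0)
Fire out after step 9
Initially T: 17, now '.': 24
Total burnt (originally-T cells now '.'): 16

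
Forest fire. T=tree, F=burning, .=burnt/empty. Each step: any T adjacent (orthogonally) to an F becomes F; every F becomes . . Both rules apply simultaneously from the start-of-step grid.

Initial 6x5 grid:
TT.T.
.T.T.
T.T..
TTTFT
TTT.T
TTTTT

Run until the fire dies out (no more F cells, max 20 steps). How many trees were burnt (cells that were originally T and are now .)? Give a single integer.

Step 1: +2 fires, +1 burnt (F count now 2)
Step 2: +4 fires, +2 burnt (F count now 4)
Step 3: +4 fires, +4 burnt (F count now 4)
Step 4: +4 fires, +4 burnt (F count now 4)
Step 5: +1 fires, +4 burnt (F count now 1)
Step 6: +0 fires, +1 burnt (F count now 0)
Fire out after step 6
Initially T: 20, now '.': 25
Total burnt (originally-T cells now '.'): 15

Answer: 15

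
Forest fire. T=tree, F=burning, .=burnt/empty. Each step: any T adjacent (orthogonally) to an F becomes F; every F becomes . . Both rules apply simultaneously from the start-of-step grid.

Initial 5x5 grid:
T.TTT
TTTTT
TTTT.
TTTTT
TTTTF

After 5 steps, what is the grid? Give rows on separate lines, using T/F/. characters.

Step 1: 2 trees catch fire, 1 burn out
  T.TTT
  TTTTT
  TTTT.
  TTTTF
  TTTF.
Step 2: 2 trees catch fire, 2 burn out
  T.TTT
  TTTTT
  TTTT.
  TTTF.
  TTF..
Step 3: 3 trees catch fire, 2 burn out
  T.TTT
  TTTTT
  TTTF.
  TTF..
  TF...
Step 4: 4 trees catch fire, 3 burn out
  T.TTT
  TTTFT
  TTF..
  TF...
  F....
Step 5: 5 trees catch fire, 4 burn out
  T.TFT
  TTF.F
  TF...
  F....
  .....

T.TFT
TTF.F
TF...
F....
.....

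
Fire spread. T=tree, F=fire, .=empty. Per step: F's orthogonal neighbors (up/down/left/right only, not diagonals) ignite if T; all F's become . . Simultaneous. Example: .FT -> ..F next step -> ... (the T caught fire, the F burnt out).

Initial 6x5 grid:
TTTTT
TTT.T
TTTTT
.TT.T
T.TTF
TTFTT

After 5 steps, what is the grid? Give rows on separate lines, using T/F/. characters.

Step 1: 6 trees catch fire, 2 burn out
  TTTTT
  TTT.T
  TTTTT
  .TT.F
  T.FF.
  TF.FF
Step 2: 3 trees catch fire, 6 burn out
  TTTTT
  TTT.T
  TTTTF
  .TF..
  T....
  F....
Step 3: 5 trees catch fire, 3 burn out
  TTTTT
  TTT.F
  TTFF.
  .F...
  F....
  .....
Step 4: 3 trees catch fire, 5 burn out
  TTTTF
  TTF..
  TF...
  .....
  .....
  .....
Step 5: 4 trees catch fire, 3 burn out
  TTFF.
  TF...
  F....
  .....
  .....
  .....

TTFF.
TF...
F....
.....
.....
.....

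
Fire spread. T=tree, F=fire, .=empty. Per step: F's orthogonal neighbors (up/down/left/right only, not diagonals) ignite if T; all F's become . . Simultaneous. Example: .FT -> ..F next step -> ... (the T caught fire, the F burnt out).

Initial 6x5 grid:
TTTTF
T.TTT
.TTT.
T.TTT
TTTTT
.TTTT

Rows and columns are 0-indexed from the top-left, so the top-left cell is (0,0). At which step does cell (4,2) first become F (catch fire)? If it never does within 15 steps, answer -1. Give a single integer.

Step 1: cell (4,2)='T' (+2 fires, +1 burnt)
Step 2: cell (4,2)='T' (+2 fires, +2 burnt)
Step 3: cell (4,2)='T' (+3 fires, +2 burnt)
Step 4: cell (4,2)='T' (+3 fires, +3 burnt)
Step 5: cell (4,2)='T' (+5 fires, +3 burnt)
Step 6: cell (4,2)='F' (+3 fires, +5 burnt)
  -> target ignites at step 6
Step 7: cell (4,2)='.' (+3 fires, +3 burnt)
Step 8: cell (4,2)='.' (+2 fires, +3 burnt)
Step 9: cell (4,2)='.' (+1 fires, +2 burnt)
Step 10: cell (4,2)='.' (+0 fires, +1 burnt)
  fire out at step 10

6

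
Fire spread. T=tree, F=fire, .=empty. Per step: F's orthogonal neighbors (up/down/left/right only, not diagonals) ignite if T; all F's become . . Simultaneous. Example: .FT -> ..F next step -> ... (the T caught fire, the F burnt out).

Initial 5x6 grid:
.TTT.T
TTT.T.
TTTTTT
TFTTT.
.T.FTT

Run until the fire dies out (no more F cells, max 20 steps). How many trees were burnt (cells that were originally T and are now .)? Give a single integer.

Step 1: +6 fires, +2 burnt (F count now 6)
Step 2: +6 fires, +6 burnt (F count now 6)
Step 3: +4 fires, +6 burnt (F count now 4)
Step 4: +3 fires, +4 burnt (F count now 3)
Step 5: +1 fires, +3 burnt (F count now 1)
Step 6: +0 fires, +1 burnt (F count now 0)
Fire out after step 6
Initially T: 21, now '.': 29
Total burnt (originally-T cells now '.'): 20

Answer: 20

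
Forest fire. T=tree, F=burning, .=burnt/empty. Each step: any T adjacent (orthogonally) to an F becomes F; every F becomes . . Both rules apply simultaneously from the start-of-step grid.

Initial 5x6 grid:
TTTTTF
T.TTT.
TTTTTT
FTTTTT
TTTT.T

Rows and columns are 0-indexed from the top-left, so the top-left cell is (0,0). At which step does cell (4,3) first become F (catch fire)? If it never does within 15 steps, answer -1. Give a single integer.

Step 1: cell (4,3)='T' (+4 fires, +2 burnt)
Step 2: cell (4,3)='T' (+6 fires, +4 burnt)
Step 3: cell (4,3)='T' (+7 fires, +6 burnt)
Step 4: cell (4,3)='F' (+6 fires, +7 burnt)
  -> target ignites at step 4
Step 5: cell (4,3)='.' (+1 fires, +6 burnt)
Step 6: cell (4,3)='.' (+1 fires, +1 burnt)
Step 7: cell (4,3)='.' (+0 fires, +1 burnt)
  fire out at step 7

4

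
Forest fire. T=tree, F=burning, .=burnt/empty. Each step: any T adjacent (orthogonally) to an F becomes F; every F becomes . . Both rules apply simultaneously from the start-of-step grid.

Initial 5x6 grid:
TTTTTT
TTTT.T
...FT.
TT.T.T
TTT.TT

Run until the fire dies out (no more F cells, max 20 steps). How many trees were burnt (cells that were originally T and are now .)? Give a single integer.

Answer: 13

Derivation:
Step 1: +3 fires, +1 burnt (F count now 3)
Step 2: +2 fires, +3 burnt (F count now 2)
Step 3: +3 fires, +2 burnt (F count now 3)
Step 4: +3 fires, +3 burnt (F count now 3)
Step 5: +2 fires, +3 burnt (F count now 2)
Step 6: +0 fires, +2 burnt (F count now 0)
Fire out after step 6
Initially T: 21, now '.': 22
Total burnt (originally-T cells now '.'): 13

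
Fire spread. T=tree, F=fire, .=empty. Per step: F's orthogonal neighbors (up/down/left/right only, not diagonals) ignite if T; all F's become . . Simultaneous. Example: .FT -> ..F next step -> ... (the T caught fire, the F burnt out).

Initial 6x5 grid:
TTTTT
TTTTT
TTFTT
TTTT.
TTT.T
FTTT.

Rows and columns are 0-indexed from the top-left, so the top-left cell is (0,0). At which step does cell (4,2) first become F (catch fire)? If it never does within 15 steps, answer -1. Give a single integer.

Step 1: cell (4,2)='T' (+6 fires, +2 burnt)
Step 2: cell (4,2)='F' (+11 fires, +6 burnt)
  -> target ignites at step 2
Step 3: cell (4,2)='.' (+5 fires, +11 burnt)
Step 4: cell (4,2)='.' (+2 fires, +5 burnt)
Step 5: cell (4,2)='.' (+0 fires, +2 burnt)
  fire out at step 5

2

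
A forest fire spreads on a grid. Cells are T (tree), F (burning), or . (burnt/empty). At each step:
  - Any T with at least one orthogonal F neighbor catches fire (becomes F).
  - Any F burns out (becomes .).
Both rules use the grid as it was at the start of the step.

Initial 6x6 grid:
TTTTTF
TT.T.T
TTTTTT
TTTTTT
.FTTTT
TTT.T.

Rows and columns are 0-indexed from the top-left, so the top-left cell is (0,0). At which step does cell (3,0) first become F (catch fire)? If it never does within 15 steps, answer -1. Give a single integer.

Step 1: cell (3,0)='T' (+5 fires, +2 burnt)
Step 2: cell (3,0)='F' (+8 fires, +5 burnt)
  -> target ignites at step 2
Step 3: cell (3,0)='.' (+9 fires, +8 burnt)
Step 4: cell (3,0)='.' (+6 fires, +9 burnt)
Step 5: cell (3,0)='.' (+1 fires, +6 burnt)
Step 6: cell (3,0)='.' (+0 fires, +1 burnt)
  fire out at step 6

2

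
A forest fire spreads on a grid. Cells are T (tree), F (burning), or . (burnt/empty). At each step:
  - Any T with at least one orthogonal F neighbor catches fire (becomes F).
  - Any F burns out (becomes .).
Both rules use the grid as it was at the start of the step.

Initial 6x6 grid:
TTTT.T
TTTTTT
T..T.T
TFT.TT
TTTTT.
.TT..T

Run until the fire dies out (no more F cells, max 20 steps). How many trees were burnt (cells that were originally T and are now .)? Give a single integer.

Answer: 25

Derivation:
Step 1: +3 fires, +1 burnt (F count now 3)
Step 2: +4 fires, +3 burnt (F count now 4)
Step 3: +3 fires, +4 burnt (F count now 3)
Step 4: +3 fires, +3 burnt (F count now 3)
Step 5: +3 fires, +3 burnt (F count now 3)
Step 6: +3 fires, +3 burnt (F count now 3)
Step 7: +4 fires, +3 burnt (F count now 4)
Step 8: +1 fires, +4 burnt (F count now 1)
Step 9: +1 fires, +1 burnt (F count now 1)
Step 10: +0 fires, +1 burnt (F count now 0)
Fire out after step 10
Initially T: 26, now '.': 35
Total burnt (originally-T cells now '.'): 25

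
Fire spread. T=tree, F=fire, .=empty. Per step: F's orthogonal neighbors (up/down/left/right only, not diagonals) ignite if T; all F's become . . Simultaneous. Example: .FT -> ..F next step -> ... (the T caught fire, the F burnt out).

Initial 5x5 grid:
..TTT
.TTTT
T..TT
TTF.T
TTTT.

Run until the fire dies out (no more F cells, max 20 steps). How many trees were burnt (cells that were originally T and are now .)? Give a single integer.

Step 1: +2 fires, +1 burnt (F count now 2)
Step 2: +3 fires, +2 burnt (F count now 3)
Step 3: +2 fires, +3 burnt (F count now 2)
Step 4: +0 fires, +2 burnt (F count now 0)
Fire out after step 4
Initially T: 17, now '.': 15
Total burnt (originally-T cells now '.'): 7

Answer: 7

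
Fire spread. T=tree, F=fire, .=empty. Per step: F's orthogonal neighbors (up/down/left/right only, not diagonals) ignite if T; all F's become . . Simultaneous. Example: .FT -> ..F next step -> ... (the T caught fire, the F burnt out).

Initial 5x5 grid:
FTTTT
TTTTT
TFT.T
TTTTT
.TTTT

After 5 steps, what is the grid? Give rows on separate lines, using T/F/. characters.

Step 1: 6 trees catch fire, 2 burn out
  .FTTT
  FFTTT
  F.F.T
  TFTTT
  .TTTT
Step 2: 5 trees catch fire, 6 burn out
  ..FTT
  ..FTT
  ....T
  F.FTT
  .FTTT
Step 3: 4 trees catch fire, 5 burn out
  ...FT
  ...FT
  ....T
  ...FT
  ..FTT
Step 4: 4 trees catch fire, 4 burn out
  ....F
  ....F
  ....T
  ....F
  ...FT
Step 5: 2 trees catch fire, 4 burn out
  .....
  .....
  ....F
  .....
  ....F

.....
.....
....F
.....
....F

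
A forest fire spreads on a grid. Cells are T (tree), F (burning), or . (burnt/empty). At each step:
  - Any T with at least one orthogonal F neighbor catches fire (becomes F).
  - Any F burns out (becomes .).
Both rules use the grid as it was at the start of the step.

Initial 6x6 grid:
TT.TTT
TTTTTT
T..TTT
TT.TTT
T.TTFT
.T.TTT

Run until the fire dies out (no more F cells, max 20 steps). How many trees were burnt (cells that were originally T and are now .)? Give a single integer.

Step 1: +4 fires, +1 burnt (F count now 4)
Step 2: +6 fires, +4 burnt (F count now 6)
Step 3: +3 fires, +6 burnt (F count now 3)
Step 4: +3 fires, +3 burnt (F count now 3)
Step 5: +3 fires, +3 burnt (F count now 3)
Step 6: +1 fires, +3 burnt (F count now 1)
Step 7: +2 fires, +1 burnt (F count now 2)
Step 8: +2 fires, +2 burnt (F count now 2)
Step 9: +1 fires, +2 burnt (F count now 1)
Step 10: +2 fires, +1 burnt (F count now 2)
Step 11: +0 fires, +2 burnt (F count now 0)
Fire out after step 11
Initially T: 28, now '.': 35
Total burnt (originally-T cells now '.'): 27

Answer: 27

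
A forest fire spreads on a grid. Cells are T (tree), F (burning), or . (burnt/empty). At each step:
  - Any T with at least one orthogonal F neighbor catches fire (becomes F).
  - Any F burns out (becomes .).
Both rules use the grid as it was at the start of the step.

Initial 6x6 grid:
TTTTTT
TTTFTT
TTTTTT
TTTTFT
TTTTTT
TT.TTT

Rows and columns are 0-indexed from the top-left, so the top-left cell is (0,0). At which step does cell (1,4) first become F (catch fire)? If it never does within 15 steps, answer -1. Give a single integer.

Step 1: cell (1,4)='F' (+8 fires, +2 burnt)
  -> target ignites at step 1
Step 2: cell (1,4)='.' (+10 fires, +8 burnt)
Step 3: cell (1,4)='.' (+8 fires, +10 burnt)
Step 4: cell (1,4)='.' (+4 fires, +8 burnt)
Step 5: cell (1,4)='.' (+2 fires, +4 burnt)
Step 6: cell (1,4)='.' (+1 fires, +2 burnt)
Step 7: cell (1,4)='.' (+0 fires, +1 burnt)
  fire out at step 7

1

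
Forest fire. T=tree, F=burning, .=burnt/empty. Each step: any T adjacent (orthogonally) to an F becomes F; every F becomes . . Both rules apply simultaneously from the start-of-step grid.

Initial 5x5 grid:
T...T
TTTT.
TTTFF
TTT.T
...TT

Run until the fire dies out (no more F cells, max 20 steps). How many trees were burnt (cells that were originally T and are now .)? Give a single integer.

Answer: 14

Derivation:
Step 1: +3 fires, +2 burnt (F count now 3)
Step 2: +4 fires, +3 burnt (F count now 4)
Step 3: +4 fires, +4 burnt (F count now 4)
Step 4: +2 fires, +4 burnt (F count now 2)
Step 5: +1 fires, +2 burnt (F count now 1)
Step 6: +0 fires, +1 burnt (F count now 0)
Fire out after step 6
Initially T: 15, now '.': 24
Total burnt (originally-T cells now '.'): 14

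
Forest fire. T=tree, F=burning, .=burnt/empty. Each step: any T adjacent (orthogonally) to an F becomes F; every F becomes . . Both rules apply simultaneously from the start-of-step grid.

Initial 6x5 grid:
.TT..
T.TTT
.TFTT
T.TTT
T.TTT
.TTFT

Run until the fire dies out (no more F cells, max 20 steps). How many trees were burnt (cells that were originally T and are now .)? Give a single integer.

Step 1: +7 fires, +2 burnt (F count now 7)
Step 2: +7 fires, +7 burnt (F count now 7)
Step 3: +3 fires, +7 burnt (F count now 3)
Step 4: +0 fires, +3 burnt (F count now 0)
Fire out after step 4
Initially T: 20, now '.': 27
Total burnt (originally-T cells now '.'): 17

Answer: 17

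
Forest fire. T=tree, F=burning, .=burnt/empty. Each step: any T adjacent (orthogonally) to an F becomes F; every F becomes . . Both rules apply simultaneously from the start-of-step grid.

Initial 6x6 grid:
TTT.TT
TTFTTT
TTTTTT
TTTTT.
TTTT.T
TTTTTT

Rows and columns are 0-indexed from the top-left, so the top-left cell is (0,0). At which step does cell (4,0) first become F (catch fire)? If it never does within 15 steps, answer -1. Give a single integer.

Step 1: cell (4,0)='T' (+4 fires, +1 burnt)
Step 2: cell (4,0)='T' (+6 fires, +4 burnt)
Step 3: cell (4,0)='T' (+8 fires, +6 burnt)
Step 4: cell (4,0)='T' (+7 fires, +8 burnt)
Step 5: cell (4,0)='F' (+3 fires, +7 burnt)
  -> target ignites at step 5
Step 6: cell (4,0)='.' (+2 fires, +3 burnt)
Step 7: cell (4,0)='.' (+1 fires, +2 burnt)
Step 8: cell (4,0)='.' (+1 fires, +1 burnt)
Step 9: cell (4,0)='.' (+0 fires, +1 burnt)
  fire out at step 9

5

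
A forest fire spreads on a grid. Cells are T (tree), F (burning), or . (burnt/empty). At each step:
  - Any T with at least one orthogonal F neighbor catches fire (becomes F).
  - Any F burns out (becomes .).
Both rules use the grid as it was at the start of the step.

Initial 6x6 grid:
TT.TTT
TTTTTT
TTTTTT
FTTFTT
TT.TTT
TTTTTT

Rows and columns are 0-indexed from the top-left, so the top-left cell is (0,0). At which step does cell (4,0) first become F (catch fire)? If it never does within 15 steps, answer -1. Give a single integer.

Step 1: cell (4,0)='F' (+7 fires, +2 burnt)
  -> target ignites at step 1
Step 2: cell (4,0)='.' (+10 fires, +7 burnt)
Step 3: cell (4,0)='.' (+10 fires, +10 burnt)
Step 4: cell (4,0)='.' (+4 fires, +10 burnt)
Step 5: cell (4,0)='.' (+1 fires, +4 burnt)
Step 6: cell (4,0)='.' (+0 fires, +1 burnt)
  fire out at step 6

1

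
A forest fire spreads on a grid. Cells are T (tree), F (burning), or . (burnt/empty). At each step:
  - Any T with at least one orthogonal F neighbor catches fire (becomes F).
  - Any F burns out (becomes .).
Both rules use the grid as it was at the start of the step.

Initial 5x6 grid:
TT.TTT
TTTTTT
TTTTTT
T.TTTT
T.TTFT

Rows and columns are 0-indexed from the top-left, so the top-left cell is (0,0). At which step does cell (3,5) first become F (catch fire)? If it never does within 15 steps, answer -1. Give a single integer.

Step 1: cell (3,5)='T' (+3 fires, +1 burnt)
Step 2: cell (3,5)='F' (+4 fires, +3 burnt)
  -> target ignites at step 2
Step 3: cell (3,5)='.' (+4 fires, +4 burnt)
Step 4: cell (3,5)='.' (+4 fires, +4 burnt)
Step 5: cell (3,5)='.' (+4 fires, +4 burnt)
Step 6: cell (3,5)='.' (+2 fires, +4 burnt)
Step 7: cell (3,5)='.' (+3 fires, +2 burnt)
Step 8: cell (3,5)='.' (+2 fires, +3 burnt)
Step 9: cell (3,5)='.' (+0 fires, +2 burnt)
  fire out at step 9

2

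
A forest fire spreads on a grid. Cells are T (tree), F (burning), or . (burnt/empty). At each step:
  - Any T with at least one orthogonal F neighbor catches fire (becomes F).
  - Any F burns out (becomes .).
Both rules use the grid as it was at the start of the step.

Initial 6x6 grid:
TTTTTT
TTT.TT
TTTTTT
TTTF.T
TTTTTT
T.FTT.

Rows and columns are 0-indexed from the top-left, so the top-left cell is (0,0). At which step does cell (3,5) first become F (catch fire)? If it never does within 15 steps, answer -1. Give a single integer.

Step 1: cell (3,5)='T' (+5 fires, +2 burnt)
Step 2: cell (3,5)='T' (+6 fires, +5 burnt)
Step 3: cell (3,5)='T' (+7 fires, +6 burnt)
Step 4: cell (3,5)='F' (+7 fires, +7 burnt)
  -> target ignites at step 4
Step 5: cell (3,5)='.' (+4 fires, +7 burnt)
Step 6: cell (3,5)='.' (+1 fires, +4 burnt)
Step 7: cell (3,5)='.' (+0 fires, +1 burnt)
  fire out at step 7

4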